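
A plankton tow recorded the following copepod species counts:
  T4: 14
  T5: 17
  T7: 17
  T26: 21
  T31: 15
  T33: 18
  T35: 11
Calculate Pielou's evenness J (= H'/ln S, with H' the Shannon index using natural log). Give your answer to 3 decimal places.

0.991

Total N = 14+17+17+21+15+18+11 = 113, so the proportions are 0.12389, 0.15044, 0.15044, 0.18584, 0.13274, 0.15929, 0.09735 (working shown to 5 dp, full precision carried).
H' = −Σ pᵢ ln pᵢ = −((-0.25873) + (-0.28496) + (-0.28496) + (-0.31274) + (-0.26805) + (-0.29262) + (-0.22676)) = 1.92885.
With S = 7 species, ln S = 1.94591, so J = 1.92885/1.94591 = 0.99123, i.e. 0.991 to 3 decimal places.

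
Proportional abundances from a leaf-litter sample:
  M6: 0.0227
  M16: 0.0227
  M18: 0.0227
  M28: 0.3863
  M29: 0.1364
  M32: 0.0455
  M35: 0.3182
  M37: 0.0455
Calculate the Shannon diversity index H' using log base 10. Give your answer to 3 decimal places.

0.670

Each pᵢ log₁₀ pᵢ term (working shown to 5 dp, full precision carried): 0.0227×(-1.64397)=-0.03732, 0.0227×(-1.64397)=-0.03732, 0.0227×(-1.64397)=-0.03732, 0.3863×(-0.41308)=-0.15957, 0.1364×(-0.86519)=-0.11801, 0.0455×(-1.34199)=-0.06106, 0.3182×(-0.49730)=-0.15824, 0.0455×(-1.34199)=-0.06106.
Sum = -0.66990, so H' = 0.670.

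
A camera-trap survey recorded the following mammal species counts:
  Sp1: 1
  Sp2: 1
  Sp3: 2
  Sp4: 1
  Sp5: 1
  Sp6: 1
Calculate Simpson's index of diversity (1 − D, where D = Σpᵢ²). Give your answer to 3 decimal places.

Total N = 1+1+2+1+1+1 = 7, so the proportions are 0.14286, 0.14286, 0.28571, 0.14286, 0.14286, 0.14286 (working shown to 5 dp, full precision carried).
D = 0.14286² + 0.14286² + 0.28571² + 0.14286² + 0.14286² + 0.14286² = 0.02041 + 0.02041 + 0.08163 + 0.02041 + 0.02041 + 0.02041 = 0.18367.
So 1 − D = 0.81633, i.e. 0.816 to 3 decimal places.

0.816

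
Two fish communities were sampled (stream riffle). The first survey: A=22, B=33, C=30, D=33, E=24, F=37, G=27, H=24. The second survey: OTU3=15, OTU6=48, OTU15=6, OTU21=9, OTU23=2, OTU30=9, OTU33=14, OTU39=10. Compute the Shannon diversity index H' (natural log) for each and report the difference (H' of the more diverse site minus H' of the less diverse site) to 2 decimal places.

0.33

The first survey: N=230, proportions 0.0957, 0.1435, 0.1304, 0.1435, 0.1043, 0.1609, 0.1174, 0.1043, giving H' = 2.0644 (working shown to 4 dp, full precision carried).
The second survey: N=113, proportions 0.1327, 0.4248, 0.0531, 0.0796, 0.0177, 0.0796, 0.1239, 0.0885, giving H' = 1.7354.
Difference = |2.0644 − 1.7354| = 0.3290, i.e. 0.33 to 2 decimal places.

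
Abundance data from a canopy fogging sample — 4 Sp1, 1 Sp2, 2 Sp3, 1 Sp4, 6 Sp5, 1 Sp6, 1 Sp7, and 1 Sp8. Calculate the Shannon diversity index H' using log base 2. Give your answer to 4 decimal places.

2.5869

Total N = 4+1+2+1+6+1+1+1 = 17, so the proportions are 0.235294, 0.058824, 0.117647, 0.058824, 0.352941, 0.058824, 0.058824, 0.058824 (working shown to 6 dp, full precision carried).
Each pᵢ log₂ pᵢ term: 0.235294×(-2.087463)=-0.491168, 0.058824×(-4.087463)=-0.240439, 0.117647×(-3.087463)=-0.363231, 0.058824×(-4.087463)=-0.240439, 0.352941×(-1.502500)=-0.530294, 0.058824×(-4.087463)=-0.240439, 0.058824×(-4.087463)=-0.240439, 0.058824×(-4.087463)=-0.240439.
Sum = -2.586888, so H' = 2.5869.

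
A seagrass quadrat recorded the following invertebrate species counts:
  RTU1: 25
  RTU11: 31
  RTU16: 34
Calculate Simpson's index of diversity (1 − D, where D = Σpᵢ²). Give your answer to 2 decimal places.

0.66

Total N = 25+31+34 = 90, so the proportions are 0.2778, 0.3444, 0.3778 (working shown to 4 dp, full precision carried).
D = 0.2778² + 0.3444² + 0.3778² = 0.0772 + 0.1186 + 0.1427 = 0.3385.
So 1 − D = 0.6615, i.e. 0.66 to 2 decimal places.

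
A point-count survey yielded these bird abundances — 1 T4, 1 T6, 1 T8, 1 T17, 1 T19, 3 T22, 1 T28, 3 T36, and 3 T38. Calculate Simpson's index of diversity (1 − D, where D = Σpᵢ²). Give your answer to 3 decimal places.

0.853

Total N = 1+1+1+1+1+3+1+3+3 = 15, so the proportions are 0.06667, 0.06667, 0.06667, 0.06667, 0.06667, 0.2, 0.06667, 0.2, 0.2 (working shown to 5 dp, full precision carried).
D = 0.06667² + 0.06667² + 0.06667² + 0.06667² + 0.06667² + 0.2² + 0.06667² + 0.2² + 0.2² = 0.00444 + 0.00444 + 0.00444 + 0.00444 + 0.00444 + 0.04000 + 0.00444 + 0.04000 + 0.04000 = 0.14667.
So 1 − D = 0.85333, i.e. 0.853 to 3 decimal places.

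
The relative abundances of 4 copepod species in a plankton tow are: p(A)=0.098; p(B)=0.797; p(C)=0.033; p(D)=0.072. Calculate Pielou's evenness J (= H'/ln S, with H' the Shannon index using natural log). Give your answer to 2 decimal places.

H' = −Σ pᵢ ln pᵢ = −((-0.2276) + (-0.1808) + (-0.1126) + (-0.1894)) = 0.7105 (working shown to 4 dp, full precision carried).
With S = 4 species, ln S = 1.3863, so J = 0.7105/1.3863 = 0.5125, i.e. 0.51 to 2 decimal places.

0.51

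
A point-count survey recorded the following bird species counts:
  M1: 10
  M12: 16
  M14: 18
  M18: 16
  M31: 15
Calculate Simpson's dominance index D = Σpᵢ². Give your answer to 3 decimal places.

Total N = 10+16+18+16+15 = 75, so the proportions are 0.13333, 0.21333, 0.24, 0.21333, 0.2 (working shown to 5 dp, full precision carried).
D = 0.13333² + 0.21333² + 0.24² + 0.21333² + 0.2² = 0.01778 + 0.04551 + 0.05760 + 0.04551 + 0.04000 = 0.20640.
To 3 decimal places, D = 0.206.

0.206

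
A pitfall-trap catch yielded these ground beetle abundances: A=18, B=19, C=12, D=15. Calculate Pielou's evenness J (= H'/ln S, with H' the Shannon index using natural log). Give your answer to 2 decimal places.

0.99

Total N = 18+19+12+15 = 64, so the proportions are 0.2812, 0.2969, 0.1875, 0.2344 (working shown to 4 dp, full precision carried).
H' = −Σ pᵢ ln pᵢ = −((-0.3568) + (-0.3605) + (-0.3139) + (-0.3400)) = 1.3712.
With S = 4 species, ln S = 1.3863, so J = 1.3712/1.3863 = 0.9891, i.e. 0.99 to 2 decimal places.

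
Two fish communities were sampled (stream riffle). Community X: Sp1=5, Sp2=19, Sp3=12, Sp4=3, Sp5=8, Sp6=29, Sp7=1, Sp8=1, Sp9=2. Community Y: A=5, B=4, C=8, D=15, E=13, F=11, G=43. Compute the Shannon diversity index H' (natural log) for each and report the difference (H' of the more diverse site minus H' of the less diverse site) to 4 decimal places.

Community X: N=80, proportions 0.0625, 0.2375, 0.15, 0.0375, 0.1, 0.3625, 0.0125, 0.0125, 0.025, giving H' = 1.722281 (working shown to 6 dp, full precision carried).
Community Y: N=99, proportions 0.050505, 0.040404, 0.080808, 0.151515, 0.131313, 0.111111, 0.434343, giving H' = 1.642580.
Difference = |1.722281 − 1.642580| = 0.079701, i.e. 0.0797 to 4 decimal places.

0.0797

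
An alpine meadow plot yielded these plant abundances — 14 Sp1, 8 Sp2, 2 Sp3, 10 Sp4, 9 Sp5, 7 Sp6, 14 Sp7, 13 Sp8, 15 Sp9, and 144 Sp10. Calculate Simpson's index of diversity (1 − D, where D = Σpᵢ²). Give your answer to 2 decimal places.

Total N = 14+8+2+10+9+7+14+13+15+144 = 236, so the proportions are 0.0593, 0.0339, 0.0085, 0.0424, 0.0381, 0.0297, 0.0593, 0.0551, 0.0636, 0.6102 (working shown to 4 dp, full precision carried).
D = 0.0593² + 0.0339² + 0.0085² + 0.0424² + 0.0381² + 0.0297² + 0.0593² + 0.0551² + 0.0636² + 0.6102² = 0.0035 + 0.0011 + 0.0001 + 0.0018 + 0.0015 + 0.0009 + 0.0035 + 0.0030 + 0.0040 + 0.3723 = 0.3918.
So 1 − D = 0.6082, i.e. 0.61 to 2 decimal places.

0.61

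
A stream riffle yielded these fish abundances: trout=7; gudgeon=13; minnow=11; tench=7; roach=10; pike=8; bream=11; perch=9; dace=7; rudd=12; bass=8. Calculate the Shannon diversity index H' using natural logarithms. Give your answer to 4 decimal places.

2.3740

Total N = 7+13+11+7+10+8+11+9+7+12+8 = 103, so the proportions are 0.067961, 0.126214, 0.106796, 0.067961, 0.097087, 0.07767, 0.106796, 0.087379, 0.067961, 0.116505, 0.07767 (working shown to 6 dp, full precision carried).
Each pᵢ ln pᵢ term: 0.067961×(-2.688819)=-0.182735, 0.126214×(-2.069780)=-0.261234, 0.106796×(-2.236834)=-0.238885, 0.067961×(-2.688819)=-0.182735, 0.097087×(-2.332144)=-0.226422, 0.07767×(-2.555287)=-0.198469, 0.106796×(-2.236834)=-0.238885, 0.087379×(-2.437504)=-0.212986, 0.067961×(-2.688819)=-0.182735, 0.116505×(-2.149822)=-0.250465, 0.07767×(-2.555287)=-0.198469.
Sum = -2.374021, so H' = 2.3740.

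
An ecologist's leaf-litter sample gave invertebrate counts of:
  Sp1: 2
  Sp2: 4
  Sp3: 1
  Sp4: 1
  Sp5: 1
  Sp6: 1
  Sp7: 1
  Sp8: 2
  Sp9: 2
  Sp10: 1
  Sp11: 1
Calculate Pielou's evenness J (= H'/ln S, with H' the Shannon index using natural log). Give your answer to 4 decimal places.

Total N = 2+4+1+1+1+1+1+2+2+1+1 = 17, so the proportions are 0.117647, 0.235294, 0.058824, 0.058824, 0.058824, 0.058824, 0.058824, 0.117647, 0.117647, 0.058824, 0.058824 (working shown to 6 dp, full precision carried).
H' = −Σ pᵢ ln pᵢ = −((-0.251772) + (-0.340452) + (-0.166660) + (-0.166660) + (-0.166660) + (-0.166660) + (-0.166660) + (-0.251772) + (-0.251772) + (-0.166660) + (-0.166660)) = 2.262386.
With S = 11 species, ln S = 2.397895, so J = 2.262386/2.397895 = 0.943488, i.e. 0.9435 to 4 decimal places.

0.9435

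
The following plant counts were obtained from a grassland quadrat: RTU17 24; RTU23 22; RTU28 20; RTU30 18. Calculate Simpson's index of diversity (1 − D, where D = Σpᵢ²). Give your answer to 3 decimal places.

Total N = 24+22+20+18 = 84, so the proportions are 0.28571, 0.2619, 0.2381, 0.21429 (working shown to 5 dp, full precision carried).
D = 0.28571² + 0.2619² + 0.2381² + 0.21429² = 0.08163 + 0.06859 + 0.05669 + 0.04592 = 0.25283.
So 1 − D = 0.74717, i.e. 0.747 to 3 decimal places.

0.747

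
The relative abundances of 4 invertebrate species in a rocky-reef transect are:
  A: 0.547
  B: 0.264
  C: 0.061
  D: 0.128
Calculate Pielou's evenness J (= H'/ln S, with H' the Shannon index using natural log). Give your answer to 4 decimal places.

H' = −Σ pᵢ ln pᵢ = −((-0.330009) + (-0.351597) + (-0.170610) + (-0.263133)) = 1.115348 (working shown to 6 dp, full precision carried).
With S = 4 species, ln S = 1.386294, so J = 1.115348/1.386294 = 0.804554, i.e. 0.8046 to 4 decimal places.

0.8046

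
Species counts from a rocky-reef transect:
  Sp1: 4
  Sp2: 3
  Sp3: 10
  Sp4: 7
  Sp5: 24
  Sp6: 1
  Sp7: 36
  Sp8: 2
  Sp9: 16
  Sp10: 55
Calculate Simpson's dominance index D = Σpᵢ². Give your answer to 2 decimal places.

Total N = 4+3+10+7+24+1+36+2+16+55 = 158, so the proportions are 0.0253, 0.019, 0.0633, 0.0443, 0.1519, 0.0063, 0.2278, 0.0127, 0.1013, 0.3481 (working shown to 4 dp, full precision carried).
D = 0.0253² + 0.019² + 0.0633² + 0.0443² + 0.1519² + 0.0063² + 0.2278² + 0.0127² + 0.1013² + 0.3481² = 0.0006 + 0.0004 + 0.0040 + 0.0020 + 0.0231 + 0.0000 + 0.0519 + 0.0002 + 0.0103 + 0.1212 = 0.2136.
To 2 decimal places, D = 0.21.

0.21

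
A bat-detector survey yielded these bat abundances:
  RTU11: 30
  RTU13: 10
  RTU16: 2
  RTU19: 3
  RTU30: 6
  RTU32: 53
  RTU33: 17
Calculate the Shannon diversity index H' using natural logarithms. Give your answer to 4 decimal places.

1.4976

Total N = 30+10+2+3+6+53+17 = 121, so the proportions are 0.247934, 0.082645, 0.016529, 0.024793, 0.049587, 0.438017, 0.140496 (working shown to 6 dp, full precision carried).
Each pᵢ ln pᵢ term: 0.247934×(-1.394593)=-0.345767, 0.082645×(-2.493205)=-0.206050, 0.016529×(-4.102643)=-0.067812, 0.024793×(-3.697178)=-0.091666, 0.049587×(-3.004031)=-0.148960, 0.438017×(-0.825499)=-0.361582, 0.140496×(-1.962577)=-0.275734.
Sum = -1.497571, so H' = 1.4976.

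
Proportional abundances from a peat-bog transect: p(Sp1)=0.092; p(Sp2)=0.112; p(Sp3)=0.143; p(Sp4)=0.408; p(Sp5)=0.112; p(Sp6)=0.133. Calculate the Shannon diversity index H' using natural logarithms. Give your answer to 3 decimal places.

Each pᵢ ln pᵢ term (working shown to 5 dp, full precision carried): 0.092×(-2.38597)=-0.21951, 0.112×(-2.18926)=-0.24520, 0.143×(-1.94491)=-0.27812, 0.408×(-0.89649)=-0.36577, 0.112×(-2.18926)=-0.24520, 0.133×(-2.01741)=-0.26832.
Sum = -1.62211, so H' = 1.622.

1.622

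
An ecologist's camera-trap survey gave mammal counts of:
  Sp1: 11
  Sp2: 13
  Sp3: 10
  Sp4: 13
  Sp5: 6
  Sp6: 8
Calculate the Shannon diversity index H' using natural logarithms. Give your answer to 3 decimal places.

1.759

Total N = 11+13+10+13+6+8 = 61, so the proportions are 0.18033, 0.21311, 0.16393, 0.21311, 0.09836, 0.13115 (working shown to 5 dp, full precision carried).
Each pᵢ ln pᵢ term: 0.18033×(-1.71298)=-0.30890, 0.21311×(-1.54592)=-0.32946, 0.16393×(-1.80829)=-0.29644, 0.21311×(-1.54592)=-0.32946, 0.09836×(-2.31911)=-0.22811, 0.13115×(-2.03143)=-0.26642.
Sum = -1.75878, so H' = 1.759.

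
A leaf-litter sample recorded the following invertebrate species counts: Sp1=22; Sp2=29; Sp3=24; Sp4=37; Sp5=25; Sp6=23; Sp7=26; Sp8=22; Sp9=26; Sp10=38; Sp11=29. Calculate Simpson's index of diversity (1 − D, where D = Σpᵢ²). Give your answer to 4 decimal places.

0.9057

Total N = 22+29+24+37+25+23+26+22+26+38+29 = 301, so the proportions are 0.07309, 0.096346, 0.079734, 0.122924, 0.083056, 0.076412, 0.086379, 0.07309, 0.086379, 0.126246, 0.096346 (working shown to 6 dp, full precision carried).
D = 0.07309² + 0.096346² + 0.079734² + 0.122924² + 0.083056² + 0.076412² + 0.086379² + 0.07309² + 0.086379² + 0.126246² + 0.096346² = 0.005342 + 0.009282 + 0.006358 + 0.015110 + 0.006898 + 0.005839 + 0.007461 + 0.005342 + 0.007461 + 0.015938 + 0.009282 = 0.094315.
So 1 − D = 0.905685, i.e. 0.9057 to 4 decimal places.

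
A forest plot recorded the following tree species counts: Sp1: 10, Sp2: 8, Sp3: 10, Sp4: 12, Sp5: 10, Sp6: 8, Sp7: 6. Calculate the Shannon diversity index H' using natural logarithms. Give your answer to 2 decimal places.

Total N = 10+8+10+12+10+8+6 = 64, so the proportions are 0.1562, 0.125, 0.1562, 0.1875, 0.1562, 0.125, 0.0938 (working shown to 4 dp, full precision carried).
Each pᵢ ln pᵢ term: 0.1562×(-1.8563)=-0.2900, 0.125×(-2.0794)=-0.2599, 0.1562×(-1.8563)=-0.2900, 0.1875×(-1.6740)=-0.3139, 0.1562×(-1.8563)=-0.2900, 0.125×(-2.0794)=-0.2599, 0.0938×(-2.3671)=-0.2219.
Sum = -1.9258, so H' = 1.93.

1.93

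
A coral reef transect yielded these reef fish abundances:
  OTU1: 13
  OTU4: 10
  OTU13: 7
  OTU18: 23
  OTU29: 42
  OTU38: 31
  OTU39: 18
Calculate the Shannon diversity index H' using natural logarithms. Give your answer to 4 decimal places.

Total N = 13+10+7+23+42+31+18 = 144, so the proportions are 0.090278, 0.069444, 0.048611, 0.159722, 0.291667, 0.215278, 0.125 (working shown to 6 dp, full precision carried).
Each pᵢ ln pᵢ term: 0.090278×(-2.404864)=-0.217106, 0.069444×(-2.667228)=-0.185224, 0.048611×(-3.023903)=-0.146995, 0.159722×(-1.834319)=-0.292982, 0.291667×(-1.232144)=-0.359375, 0.215278×(-1.535826)=-0.330629, 0.125×(-2.079442)=-0.259930.
Sum = -1.792241, so H' = 1.7922.

1.7922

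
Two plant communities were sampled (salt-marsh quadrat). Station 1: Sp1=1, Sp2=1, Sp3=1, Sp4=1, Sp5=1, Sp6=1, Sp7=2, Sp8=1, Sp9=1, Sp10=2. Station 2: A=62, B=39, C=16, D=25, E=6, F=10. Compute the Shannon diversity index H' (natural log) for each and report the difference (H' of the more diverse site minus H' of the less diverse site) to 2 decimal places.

0.72

Station 1: N=12, proportions 0.08333, 0.08333, 0.08333, 0.08333, 0.08333, 0.08333, 0.16667, 0.08333, 0.08333, 0.16667, giving H' = 2.25386 (working shown to 5 dp, full precision carried).
Station 2: N=158, proportions 0.39241, 0.24684, 0.10127, 0.15823, 0.03797, 0.06329, giving H' = 1.53493.
Difference = |2.25386 − 1.53493| = 0.71893, i.e. 0.72 to 2 decimal places.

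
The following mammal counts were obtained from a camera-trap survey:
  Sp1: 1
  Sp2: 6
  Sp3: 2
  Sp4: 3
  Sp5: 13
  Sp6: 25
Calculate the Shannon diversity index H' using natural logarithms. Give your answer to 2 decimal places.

Total N = 1+6+2+3+13+25 = 50, so the proportions are 0.02, 0.12, 0.04, 0.06, 0.26, 0.5 (working shown to 4 dp, full precision carried).
Each pᵢ ln pᵢ term: 0.02×(-3.9120)=-0.0782, 0.12×(-2.1203)=-0.2544, 0.04×(-3.2189)=-0.1288, 0.06×(-2.8134)=-0.1688, 0.26×(-1.3471)=-0.3502, 0.5×(-0.6931)=-0.3466.
Sum = -1.3270, so H' = 1.33.

1.33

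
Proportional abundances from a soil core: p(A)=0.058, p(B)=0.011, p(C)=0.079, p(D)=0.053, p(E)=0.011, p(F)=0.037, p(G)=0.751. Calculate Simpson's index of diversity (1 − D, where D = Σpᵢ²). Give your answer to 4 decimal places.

0.4220

D = 0.058² + 0.011² + 0.079² + 0.053² + 0.011² + 0.037² + 0.751² = 0.003364 + 0.000121 + 0.006241 + 0.002809 + 0.000121 + 0.001369 + 0.564001 = 0.578026 (working shown to 6 dp, full precision carried).
So 1 − D = 0.421974, i.e. 0.4220 to 4 decimal places.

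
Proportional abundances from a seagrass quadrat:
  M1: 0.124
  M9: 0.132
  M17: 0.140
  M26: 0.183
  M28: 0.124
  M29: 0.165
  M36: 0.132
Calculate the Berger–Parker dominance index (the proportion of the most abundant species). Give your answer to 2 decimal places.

0.18

The largest proportion is 0.183, i.e. d = 0.18 to 2 decimal places.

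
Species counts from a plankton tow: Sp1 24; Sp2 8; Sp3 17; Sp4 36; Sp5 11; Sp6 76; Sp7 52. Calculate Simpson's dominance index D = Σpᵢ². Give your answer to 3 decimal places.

0.216

Total N = 24+8+17+36+11+76+52 = 224, so the proportions are 0.10714, 0.03571, 0.07589, 0.16071, 0.04911, 0.33929, 0.23214 (working shown to 5 dp, full precision carried).
D = 0.10714² + 0.03571² + 0.07589² + 0.16071² + 0.04911² + 0.33929² + 0.23214² = 0.01148 + 0.00128 + 0.00576 + 0.02583 + 0.00241 + 0.11511 + 0.05389 = 0.21576.
To 3 decimal places, D = 0.216.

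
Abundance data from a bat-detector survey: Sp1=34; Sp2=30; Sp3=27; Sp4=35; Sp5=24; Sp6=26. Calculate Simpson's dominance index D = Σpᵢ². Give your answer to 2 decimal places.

0.17

Total N = 34+30+27+35+24+26 = 176, so the proportions are 0.1932, 0.1705, 0.1534, 0.1989, 0.1364, 0.1477 (working shown to 4 dp, full precision carried).
D = 0.1932² + 0.1705² + 0.1534² + 0.1989² + 0.1364² + 0.1477² = 0.0373 + 0.0291 + 0.0235 + 0.0395 + 0.0186 + 0.0218 = 0.1699.
To 2 decimal places, D = 0.17.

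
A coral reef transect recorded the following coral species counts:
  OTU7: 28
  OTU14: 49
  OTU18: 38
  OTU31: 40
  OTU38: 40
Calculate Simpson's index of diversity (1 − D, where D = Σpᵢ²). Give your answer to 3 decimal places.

0.794

Total N = 28+49+38+40+40 = 195, so the proportions are 0.14359, 0.25128, 0.19487, 0.20513, 0.20513 (working shown to 5 dp, full precision carried).
D = 0.14359² + 0.25128² + 0.19487² + 0.20513² + 0.20513² = 0.02062 + 0.06314 + 0.03798 + 0.04208 + 0.04208 = 0.20589.
So 1 − D = 0.79411, i.e. 0.794 to 3 decimal places.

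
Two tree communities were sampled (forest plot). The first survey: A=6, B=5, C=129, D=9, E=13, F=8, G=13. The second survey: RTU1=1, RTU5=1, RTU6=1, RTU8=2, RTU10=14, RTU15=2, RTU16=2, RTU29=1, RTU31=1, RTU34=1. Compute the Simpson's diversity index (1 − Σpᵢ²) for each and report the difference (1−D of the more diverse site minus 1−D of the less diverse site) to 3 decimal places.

0.197

The first survey: N=183, proportions 0.032787, 0.027322, 0.704918, 0.04918, 0.071038, 0.043716, 0.071038, giving 1−D = 0.486846 (working shown to 6 dp, full precision carried).
The second survey: N=26, proportions 0.038462, 0.038462, 0.038462, 0.076923, 0.538462, 0.076923, 0.076923, 0.038462, 0.038462, 0.038462, giving 1−D = 0.683432.
Difference = |0.486846 − 0.683432| = 0.196586, i.e. 0.197 to 3 decimal places.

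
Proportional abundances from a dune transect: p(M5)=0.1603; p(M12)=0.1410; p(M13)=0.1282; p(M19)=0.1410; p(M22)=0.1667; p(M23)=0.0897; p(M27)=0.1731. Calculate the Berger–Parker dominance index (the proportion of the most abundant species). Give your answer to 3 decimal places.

The largest proportion is 0.1731, i.e. d = 0.173 to 3 decimal places.

0.173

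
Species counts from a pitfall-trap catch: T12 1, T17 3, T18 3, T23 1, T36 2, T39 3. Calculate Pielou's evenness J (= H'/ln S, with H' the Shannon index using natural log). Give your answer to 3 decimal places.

Total N = 1+3+3+1+2+3 = 13, so the proportions are 0.07692, 0.23077, 0.23077, 0.07692, 0.15385, 0.23077 (working shown to 5 dp, full precision carried).
H' = −Σ pᵢ ln pᵢ = −((-0.19730) + (-0.33839) + (-0.33839) + (-0.19730) + (-0.28797) + (-0.33839)) = 1.69773.
With S = 6 species, ln S = 1.79176, so J = 1.69773/1.79176 = 0.94752, i.e. 0.948 to 3 decimal places.

0.948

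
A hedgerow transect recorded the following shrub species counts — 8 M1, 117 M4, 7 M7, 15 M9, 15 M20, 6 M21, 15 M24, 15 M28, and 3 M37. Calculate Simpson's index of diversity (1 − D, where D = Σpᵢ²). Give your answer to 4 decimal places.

0.6350

Total N = 8+117+7+15+15+6+15+15+3 = 201, so the proportions are 0.039801, 0.58209, 0.034826, 0.074627, 0.074627, 0.029851, 0.074627, 0.074627, 0.014925 (working shown to 6 dp, full precision carried).
D = 0.039801² + 0.58209² + 0.034826² + 0.074627² + 0.074627² + 0.029851² + 0.074627² + 0.074627² + 0.014925² = 0.001584 + 0.338828 + 0.001213 + 0.005569 + 0.005569 + 0.000891 + 0.005569 + 0.005569 + 0.000223 = 0.365016.
So 1 − D = 0.634984, i.e. 0.6350 to 4 decimal places.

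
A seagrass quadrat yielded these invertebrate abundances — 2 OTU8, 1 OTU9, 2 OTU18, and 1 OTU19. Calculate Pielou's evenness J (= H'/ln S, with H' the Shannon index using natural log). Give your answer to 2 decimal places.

0.96

Total N = 2+1+2+1 = 6, so the proportions are 0.3333, 0.1667, 0.3333, 0.1667 (working shown to 4 dp, full precision carried).
H' = −Σ pᵢ ln pᵢ = −((-0.3662) + (-0.2986) + (-0.3662) + (-0.2986)) = 1.3297.
With S = 4 species, ln S = 1.3863, so J = 1.3297/1.3863 = 0.9591, i.e. 0.96 to 2 decimal places.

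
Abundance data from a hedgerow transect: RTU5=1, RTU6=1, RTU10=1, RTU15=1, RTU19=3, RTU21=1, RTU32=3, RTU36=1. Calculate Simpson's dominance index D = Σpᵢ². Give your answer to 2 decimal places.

0.17

Total N = 1+1+1+1+3+1+3+1 = 12, so the proportions are 0.0833, 0.0833, 0.0833, 0.0833, 0.25, 0.0833, 0.25, 0.0833 (working shown to 4 dp, full precision carried).
D = 0.0833² + 0.0833² + 0.0833² + 0.0833² + 0.25² + 0.0833² + 0.25² + 0.0833² = 0.0069 + 0.0069 + 0.0069 + 0.0069 + 0.0625 + 0.0069 + 0.0625 + 0.0069 = 0.1667.
To 2 decimal places, D = 0.17.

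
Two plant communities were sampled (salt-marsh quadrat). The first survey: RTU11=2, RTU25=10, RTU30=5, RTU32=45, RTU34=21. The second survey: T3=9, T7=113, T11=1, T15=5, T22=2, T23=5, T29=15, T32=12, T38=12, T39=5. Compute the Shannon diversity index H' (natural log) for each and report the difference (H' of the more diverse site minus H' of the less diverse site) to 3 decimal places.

0.196

The first survey: N=83, proportions 0.024096, 0.120482, 0.060241, 0.542169, 0.253012, giving H' = 1.193610 (working shown to 6 dp, full precision carried).
The second survey: N=179, proportions 0.050279, 0.631285, 0.005587, 0.027933, 0.011173, 0.027933, 0.083799, 0.067039, 0.067039, 0.027933, giving H' = 1.389865.
Difference = |1.193610 − 1.389865| = 0.196255, i.e. 0.196 to 3 decimal places.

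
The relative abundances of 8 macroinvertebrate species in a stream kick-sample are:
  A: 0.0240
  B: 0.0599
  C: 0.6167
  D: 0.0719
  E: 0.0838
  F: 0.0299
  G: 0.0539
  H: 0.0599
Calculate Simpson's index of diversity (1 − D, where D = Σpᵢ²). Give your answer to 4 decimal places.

0.5959

D = 0.024² + 0.0599² + 0.6167² + 0.0719² + 0.0838² + 0.0299² + 0.0539² + 0.0599² = 0.000576 + 0.003588 + 0.380319 + 0.005170 + 0.007022 + 0.000894 + 0.002905 + 0.003588 = 0.404062 (working shown to 6 dp, full precision carried).
So 1 − D = 0.595938, i.e. 0.5959 to 4 decimal places.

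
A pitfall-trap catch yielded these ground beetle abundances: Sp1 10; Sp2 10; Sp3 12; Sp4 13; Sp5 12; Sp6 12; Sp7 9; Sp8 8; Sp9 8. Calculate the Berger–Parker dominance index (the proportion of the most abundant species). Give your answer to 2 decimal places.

Total N = 10+10+12+13+12+12+9+8+8 = 94, so the proportions are 0.1064, 0.1064, 0.1277, 0.1383, 0.1277, 0.1277, 0.0957, 0.0851, 0.0851 (working shown to 4 dp, full precision carried).
The largest proportion is 0.1383, i.e. d = 0.14 to 2 decimal places.

0.14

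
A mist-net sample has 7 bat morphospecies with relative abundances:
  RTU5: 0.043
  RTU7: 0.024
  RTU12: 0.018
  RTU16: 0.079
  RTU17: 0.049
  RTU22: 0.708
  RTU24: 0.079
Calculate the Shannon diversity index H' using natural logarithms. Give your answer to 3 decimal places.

1.090

Each pᵢ ln pᵢ term (working shown to 5 dp, full precision carried): 0.043×(-3.14656)=-0.13530, 0.024×(-3.72970)=-0.08951, 0.018×(-4.01738)=-0.07231, 0.079×(-2.53831)=-0.20053, 0.049×(-3.01593)=-0.14778, 0.708×(-0.34531)=-0.24448, 0.079×(-2.53831)=-0.20053.
Sum = -1.09044, so H' = 1.090.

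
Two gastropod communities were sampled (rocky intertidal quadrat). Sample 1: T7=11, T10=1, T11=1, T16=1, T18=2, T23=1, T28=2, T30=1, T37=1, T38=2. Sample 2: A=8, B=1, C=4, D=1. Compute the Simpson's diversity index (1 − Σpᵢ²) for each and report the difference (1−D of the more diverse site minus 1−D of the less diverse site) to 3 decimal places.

Sample 1: N=23, proportions 0.47826, 0.04348, 0.04348, 0.04348, 0.08696, 0.04348, 0.08696, 0.04348, 0.04348, 0.08696, giving 1−D = 0.73724 (working shown to 5 dp, full precision carried).
Sample 2: N=14, proportions 0.57143, 0.07143, 0.28571, 0.07143, giving 1−D = 0.58163.
Difference = |0.73724 − 0.58163| = 0.15561, i.e. 0.156 to 3 decimal places.

0.156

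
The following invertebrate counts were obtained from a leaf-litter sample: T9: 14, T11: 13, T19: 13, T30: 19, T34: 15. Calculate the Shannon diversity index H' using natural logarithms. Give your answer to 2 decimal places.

1.60

Total N = 14+13+13+19+15 = 74, so the proportions are 0.1892, 0.1757, 0.1757, 0.2568, 0.2027 (working shown to 4 dp, full precision carried).
Each pᵢ ln pᵢ term: 0.1892×(-1.6650)=-0.3150, 0.1757×(-1.7391)=-0.3055, 0.1757×(-1.7391)=-0.3055, 0.2568×(-1.3596)=-0.3491, 0.2027×(-1.5960)=-0.3235.
Sum = -1.5987, so H' = 1.60.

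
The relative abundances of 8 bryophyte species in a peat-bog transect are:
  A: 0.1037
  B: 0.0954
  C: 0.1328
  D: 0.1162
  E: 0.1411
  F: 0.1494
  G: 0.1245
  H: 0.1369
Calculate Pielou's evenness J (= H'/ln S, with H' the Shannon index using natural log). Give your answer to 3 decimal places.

0.995

H' = −Σ pᵢ ln pᵢ = −((-0.23501) + (-0.22416) + (-0.26811) + (-0.25011) + (-0.27631) + (-0.28403) + (-0.25939) + (-0.27223)) = 2.06935 (working shown to 5 dp, full precision carried).
With S = 8 species, ln S = 2.07944, so J = 2.06935/2.07944 = 0.99515, i.e. 0.995 to 3 decimal places.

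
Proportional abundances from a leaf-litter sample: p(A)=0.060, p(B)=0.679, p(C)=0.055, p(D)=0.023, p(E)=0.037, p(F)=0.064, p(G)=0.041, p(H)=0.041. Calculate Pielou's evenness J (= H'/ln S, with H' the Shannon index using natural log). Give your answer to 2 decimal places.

0.60

H' = −Σ pᵢ ln pᵢ = −((-0.1688) + (-0.2629) + (-0.1595) + (-0.0868) + (-0.1220) + (-0.1759) + (-0.1310) + (-0.1310)) = 1.2378 (working shown to 4 dp, full precision carried).
With S = 8 species, ln S = 2.0794, so J = 1.2378/2.0794 = 0.5953, i.e. 0.60 to 2 decimal places.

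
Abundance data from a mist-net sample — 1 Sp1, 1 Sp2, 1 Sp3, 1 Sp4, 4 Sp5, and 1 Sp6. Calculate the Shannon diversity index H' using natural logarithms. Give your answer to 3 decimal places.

1.581

Total N = 1+1+1+1+4+1 = 9, so the proportions are 0.11111, 0.11111, 0.11111, 0.11111, 0.44444, 0.11111 (working shown to 5 dp, full precision carried).
Each pᵢ ln pᵢ term: 0.11111×(-2.19722)=-0.24414, 0.11111×(-2.19722)=-0.24414, 0.11111×(-2.19722)=-0.24414, 0.11111×(-2.19722)=-0.24414, 0.44444×(-0.81093)=-0.36041, 0.11111×(-2.19722)=-0.24414.
Sum = -1.58109, so H' = 1.581.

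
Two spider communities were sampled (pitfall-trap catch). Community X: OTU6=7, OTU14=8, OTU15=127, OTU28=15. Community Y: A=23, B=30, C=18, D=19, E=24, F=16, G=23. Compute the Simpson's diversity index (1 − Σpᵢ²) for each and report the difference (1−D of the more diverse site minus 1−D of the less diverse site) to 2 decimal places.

Community X: N=157, proportions 0.04459, 0.05096, 0.80892, 0.09554, giving 1−D = 0.33194 (working shown to 5 dp, full precision carried).
Community Y: N=153, proportions 0.15033, 0.19608, 0.11765, 0.12418, 0.15686, 0.10458, 0.15033, giving 1−D = 0.85155.
Difference = |0.33194 − 0.85155| = 0.51961, i.e. 0.52 to 2 decimal places.

0.52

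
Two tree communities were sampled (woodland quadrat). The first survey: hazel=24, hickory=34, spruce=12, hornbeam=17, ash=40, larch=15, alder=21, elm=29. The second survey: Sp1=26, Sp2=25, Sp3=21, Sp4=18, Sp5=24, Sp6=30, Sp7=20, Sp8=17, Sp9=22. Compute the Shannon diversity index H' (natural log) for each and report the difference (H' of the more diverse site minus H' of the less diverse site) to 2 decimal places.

0.17

The first survey: N=192, proportions 0.125, 0.1771, 0.0625, 0.0885, 0.2083, 0.0781, 0.1094, 0.151, giving H' = 2.0079 (working shown to 4 dp, full precision carried).
The second survey: N=203, proportions 0.1281, 0.1232, 0.1034, 0.0887, 0.1182, 0.1478, 0.0985, 0.0837, 0.1084, giving H' = 2.1825.
Difference = |2.0079 − 2.1825| = 0.1746, i.e. 0.17 to 2 decimal places.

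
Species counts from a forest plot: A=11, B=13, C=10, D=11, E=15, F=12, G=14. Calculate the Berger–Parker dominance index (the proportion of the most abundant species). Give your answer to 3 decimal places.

Total N = 11+13+10+11+15+12+14 = 86, so the proportions are 0.12791, 0.15116, 0.11628, 0.12791, 0.17442, 0.13953, 0.16279 (working shown to 5 dp, full precision carried).
The largest proportion is 0.17442, i.e. d = 0.174 to 3 decimal places.

0.174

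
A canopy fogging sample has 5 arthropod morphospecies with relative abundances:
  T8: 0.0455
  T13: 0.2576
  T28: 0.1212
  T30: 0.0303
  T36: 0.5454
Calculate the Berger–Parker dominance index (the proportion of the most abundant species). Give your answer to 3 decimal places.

The largest proportion is 0.5454, i.e. d = 0.545 to 3 decimal places.

0.545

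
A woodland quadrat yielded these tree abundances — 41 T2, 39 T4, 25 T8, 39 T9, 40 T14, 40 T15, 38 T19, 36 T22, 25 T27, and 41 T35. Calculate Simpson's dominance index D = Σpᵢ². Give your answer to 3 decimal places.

Total N = 41+39+25+39+40+40+38+36+25+41 = 364, so the proportions are 0.11264, 0.10714, 0.06868, 0.10714, 0.10989, 0.10989, 0.1044, 0.0989, 0.06868, 0.11264 (working shown to 5 dp, full precision carried).
D = 0.11264² + 0.10714² + 0.06868² + 0.10714² + 0.10989² + 0.10989² + 0.1044² + 0.0989² + 0.06868² + 0.11264² = 0.01269 + 0.01148 + 0.00472 + 0.01148 + 0.01208 + 0.01208 + 0.01090 + 0.00978 + 0.00472 + 0.01269 = 0.10260.
To 3 decimal places, D = 0.103.

0.103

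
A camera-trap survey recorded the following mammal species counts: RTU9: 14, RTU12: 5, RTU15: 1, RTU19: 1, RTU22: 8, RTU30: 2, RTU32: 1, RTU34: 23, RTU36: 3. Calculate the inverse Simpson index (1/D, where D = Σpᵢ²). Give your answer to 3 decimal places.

4.053

Total N = 14+5+1+1+8+2+1+23+3 = 58, so the proportions are 0.2413793, 0.0862069, 0.0172414, 0.0172414, 0.137931, 0.0344828, 0.0172414, 0.3965517, 0.0517241 (working shown to 7 dp, full precision carried).
D = 0.2413793² + 0.0862069² + 0.0172414² + 0.0172414² + 0.137931² + 0.0344828² + 0.0172414² + 0.3965517² + 0.0517241² = 0.0582640 + 0.0074316 + 0.0002973 + 0.0002973 + 0.0190250 + 0.0011891 + 0.0002973 + 0.1572533 + 0.0026754 = 0.2467301.
So 1/D = 4.05301, i.e. 4.053 to 3 decimal places.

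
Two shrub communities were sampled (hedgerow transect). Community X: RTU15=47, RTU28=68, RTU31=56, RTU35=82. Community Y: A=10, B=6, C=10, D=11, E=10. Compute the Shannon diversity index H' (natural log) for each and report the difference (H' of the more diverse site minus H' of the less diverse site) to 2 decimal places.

0.23

Community X: N=253, proportions 0.1858, 0.2688, 0.2213, 0.3241, giving H' = 1.3648 (working shown to 4 dp, full precision carried).
Community Y: N=47, proportions 0.2128, 0.1277, 0.2128, 0.234, 0.2128, giving H' = 1.5905.
Difference = |1.3648 − 1.5905| = 0.2257, i.e. 0.23 to 2 decimal places.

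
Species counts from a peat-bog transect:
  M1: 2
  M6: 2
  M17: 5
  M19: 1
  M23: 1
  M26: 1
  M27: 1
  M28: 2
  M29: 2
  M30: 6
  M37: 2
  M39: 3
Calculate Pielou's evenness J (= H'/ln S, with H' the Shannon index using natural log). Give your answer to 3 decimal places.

0.924

Total N = 2+2+5+1+1+1+1+2+2+6+2+3 = 28, so the proportions are 0.07143, 0.07143, 0.17857, 0.03571, 0.03571, 0.03571, 0.03571, 0.07143, 0.07143, 0.21429, 0.07143, 0.10714 (working shown to 5 dp, full precision carried).
H' = −Σ pᵢ ln pᵢ = −((-0.18850) + (-0.18850) + (-0.30764) + (-0.11901) + (-0.11901) + (-0.11901) + (-0.11901) + (-0.18850) + (-0.18850) + (-0.33010) + (-0.18850) + (-0.23931)) = 2.29560.
With S = 12 species, ln S = 2.48491, so J = 2.29560/2.48491 = 0.92382, i.e. 0.924 to 3 decimal places.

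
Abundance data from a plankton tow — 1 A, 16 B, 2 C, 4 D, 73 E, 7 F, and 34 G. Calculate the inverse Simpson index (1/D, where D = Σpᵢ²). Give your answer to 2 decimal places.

Total N = 1+16+2+4+73+7+34 = 137, so the proportions are 0.0073, 0.11679, 0.0146, 0.0292, 0.53285, 0.05109, 0.24818 (working shown to 5 dp, full precision carried).
D = 0.0073² + 0.11679² + 0.0146² + 0.0292² + 0.53285² + 0.05109² + 0.24818² = 0.00005 + 0.01364 + 0.00021 + 0.00085 + 0.28393 + 0.00261 + 0.06159 = 0.36289.
So 1/D = 2.7557, i.e. 2.76 to 2 decimal places.

2.76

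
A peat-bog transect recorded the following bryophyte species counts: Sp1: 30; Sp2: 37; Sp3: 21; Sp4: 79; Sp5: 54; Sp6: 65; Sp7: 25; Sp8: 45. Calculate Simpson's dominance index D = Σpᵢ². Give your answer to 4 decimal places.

0.1479

Total N = 30+37+21+79+54+65+25+45 = 356, so the proportions are 0.08427, 0.103933, 0.058989, 0.22191, 0.151685, 0.182584, 0.070225, 0.126404 (working shown to 6 dp, full precision carried).
D = 0.08427² + 0.103933² + 0.058989² + 0.22191² + 0.151685² + 0.182584² + 0.070225² + 0.126404² = 0.007101 + 0.010802 + 0.003480 + 0.049244 + 0.023008 + 0.033337 + 0.004932 + 0.015978 = 0.147882.
To 4 decimal places, D = 0.1479.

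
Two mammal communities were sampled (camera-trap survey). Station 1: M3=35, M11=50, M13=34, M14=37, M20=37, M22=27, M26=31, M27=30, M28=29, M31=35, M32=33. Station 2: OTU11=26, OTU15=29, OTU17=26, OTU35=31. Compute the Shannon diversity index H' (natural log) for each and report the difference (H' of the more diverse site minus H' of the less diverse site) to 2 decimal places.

1.00

Station 1: N=378, proportions 0.09259, 0.13228, 0.08995, 0.09788, 0.09788, 0.07143, 0.08201, 0.07937, 0.07672, 0.09259, 0.0873, giving H' = 2.38438 (working shown to 5 dp, full precision carried).
Station 2: N=112, proportions 0.23214, 0.25893, 0.23214, 0.27679, giving H' = 1.38344.
Difference = |2.38438 − 1.38344| = 1.00094, i.e. 1.00 to 2 decimal places.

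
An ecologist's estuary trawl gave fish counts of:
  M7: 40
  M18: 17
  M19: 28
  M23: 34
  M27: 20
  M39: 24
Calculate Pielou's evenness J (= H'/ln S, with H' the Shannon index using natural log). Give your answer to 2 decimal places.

Total N = 40+17+28+34+20+24 = 163, so the proportions are 0.2454, 0.1043, 0.1718, 0.2086, 0.1227, 0.1472 (working shown to 4 dp, full precision carried).
H' = −Σ pᵢ ln pᵢ = −((-0.3448) + (-0.2358) + (-0.3026) + (-0.3269) + (-0.2574) + (-0.2821)) = 1.7495.
With S = 6 species, ln S = 1.7918, so J = 1.7495/1.7918 = 0.9764, i.e. 0.98 to 2 decimal places.

0.98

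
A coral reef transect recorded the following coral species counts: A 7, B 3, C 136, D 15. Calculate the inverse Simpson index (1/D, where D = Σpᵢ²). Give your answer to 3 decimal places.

1.380

Total N = 7+3+136+15 = 161, so the proportions are 0.043478, 0.018634, 0.84472, 0.093168 (working shown to 6 dp, full precision carried).
D = 0.043478² + 0.018634² + 0.84472² + 0.093168² = 0.001890 + 0.000347 + 0.713553 + 0.008680 = 0.724471.
So 1/D = 1.38032, i.e. 1.380 to 3 decimal places.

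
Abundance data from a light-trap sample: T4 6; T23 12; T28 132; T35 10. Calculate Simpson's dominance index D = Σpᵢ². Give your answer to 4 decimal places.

0.6916

Total N = 6+12+132+10 = 160, so the proportions are 0.0375, 0.075, 0.825, 0.0625 (working shown to 6 dp, full precision carried).
D = 0.0375² + 0.075² + 0.825² + 0.0625² = 0.001406 + 0.005625 + 0.680625 + 0.003906 = 0.691562.
To 4 decimal places, D = 0.6916.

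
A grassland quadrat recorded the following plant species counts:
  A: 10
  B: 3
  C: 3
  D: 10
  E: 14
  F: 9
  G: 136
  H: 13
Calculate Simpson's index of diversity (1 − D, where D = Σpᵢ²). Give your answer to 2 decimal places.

0.51

Total N = 10+3+3+10+14+9+136+13 = 198, so the proportions are 0.0505, 0.0152, 0.0152, 0.0505, 0.0707, 0.0455, 0.6869, 0.0657 (working shown to 4 dp, full precision carried).
D = 0.0505² + 0.0152² + 0.0152² + 0.0505² + 0.0707² + 0.0455² + 0.6869² + 0.0657² = 0.0026 + 0.0002 + 0.0002 + 0.0026 + 0.0050 + 0.0021 + 0.4718 + 0.0043 = 0.4887.
So 1 − D = 0.5113, i.e. 0.51 to 2 decimal places.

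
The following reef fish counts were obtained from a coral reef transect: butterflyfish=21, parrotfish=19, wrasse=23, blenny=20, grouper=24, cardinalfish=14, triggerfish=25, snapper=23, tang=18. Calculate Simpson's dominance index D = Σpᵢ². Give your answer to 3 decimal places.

Total N = 21+19+23+20+24+14+25+23+18 = 187, so the proportions are 0.1123, 0.1016, 0.12299, 0.10695, 0.12834, 0.07487, 0.13369, 0.12299, 0.09626 (working shown to 5 dp, full precision carried).
D = 0.1123² + 0.1016² + 0.12299² + 0.10695² + 0.12834² + 0.07487² + 0.13369² + 0.12299² + 0.09626² = 0.01261 + 0.01032 + 0.01513 + 0.01144 + 0.01647 + 0.00560 + 0.01787 + 0.01513 + 0.00927 = 0.11384.
To 3 decimal places, D = 0.114.

0.114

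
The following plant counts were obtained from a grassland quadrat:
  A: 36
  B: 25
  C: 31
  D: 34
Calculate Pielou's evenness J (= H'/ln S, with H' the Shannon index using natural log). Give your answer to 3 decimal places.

Total N = 36+25+31+34 = 126, so the proportions are 0.28571, 0.19841, 0.24603, 0.26984 (working shown to 5 dp, full precision carried).
H' = −Σ pᵢ ln pᵢ = −((-0.35793) + (-0.32091) + (-0.34501) + (-0.35347)) = 1.37733.
With S = 4 species, ln S = 1.38629, so J = 1.37733/1.38629 = 0.99353, i.e. 0.994 to 3 decimal places.

0.994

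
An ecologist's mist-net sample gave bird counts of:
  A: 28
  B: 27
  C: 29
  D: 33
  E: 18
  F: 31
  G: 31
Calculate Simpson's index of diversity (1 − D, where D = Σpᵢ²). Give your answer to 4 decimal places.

0.8534

Total N = 28+27+29+33+18+31+31 = 197, so the proportions are 0.142132, 0.137056, 0.147208, 0.167513, 0.091371, 0.15736, 0.15736 (working shown to 6 dp, full precision carried).
D = 0.142132² + 0.137056² + 0.147208² + 0.167513² + 0.091371² + 0.15736² + 0.15736² = 0.020201 + 0.018784 + 0.021670 + 0.028061 + 0.008349 + 0.024762 + 0.024762 = 0.146590.
So 1 − D = 0.853410, i.e. 0.8534 to 4 decimal places.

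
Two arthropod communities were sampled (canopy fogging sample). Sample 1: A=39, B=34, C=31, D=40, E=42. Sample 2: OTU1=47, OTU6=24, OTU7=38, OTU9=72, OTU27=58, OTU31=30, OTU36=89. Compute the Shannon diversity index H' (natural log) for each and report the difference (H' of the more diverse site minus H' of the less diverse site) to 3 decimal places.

0.254

Sample 1: N=186, proportions 0.2096774, 0.1827957, 0.1666667, 0.2150538, 0.2258065, giving H' = 1.6033485 (working shown to 7 dp, full precision carried).
Sample 2: N=358, proportions 0.1312849, 0.0670391, 0.1061453, 0.2011173, 0.1620112, 0.0837989, 0.2486034, giving H' = 1.8570450.
Difference = |1.6033485 − 1.8570450| = 0.2536965, i.e. 0.254 to 3 decimal places.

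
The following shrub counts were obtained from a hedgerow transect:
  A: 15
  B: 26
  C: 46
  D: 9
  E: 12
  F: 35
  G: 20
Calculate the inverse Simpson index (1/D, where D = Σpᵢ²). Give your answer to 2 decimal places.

5.46

Total N = 15+26+46+9+12+35+20 = 163, so the proportions are 0.092025, 0.159509, 0.282209, 0.055215, 0.07362, 0.214724, 0.122699 (working shown to 6 dp, full precision carried).
D = 0.092025² + 0.159509² + 0.282209² + 0.055215² + 0.07362² + 0.214724² + 0.122699² = 0.008469 + 0.025443 + 0.079642 + 0.003049 + 0.005420 + 0.046106 + 0.015055 = 0.183183.
So 1/D = 5.4590, i.e. 5.46 to 2 decimal places.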